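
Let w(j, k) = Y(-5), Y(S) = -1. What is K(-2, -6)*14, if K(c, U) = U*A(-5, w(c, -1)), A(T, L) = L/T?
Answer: -84/5 ≈ -16.800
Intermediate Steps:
w(j, k) = -1
K(c, U) = U/5 (K(c, U) = U*(-1/(-5)) = U*(-1*(-1/5)) = U*(1/5) = U/5)
K(-2, -6)*14 = ((1/5)*(-6))*14 = -6/5*14 = -84/5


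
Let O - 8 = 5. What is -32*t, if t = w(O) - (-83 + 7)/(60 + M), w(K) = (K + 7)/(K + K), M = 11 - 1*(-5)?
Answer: -736/13 ≈ -56.615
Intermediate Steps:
O = 13 (O = 8 + 5 = 13)
M = 16 (M = 11 + 5 = 16)
w(K) = (7 + K)/(2*K) (w(K) = (7 + K)/((2*K)) = (7 + K)*(1/(2*K)) = (7 + K)/(2*K))
t = 23/13 (t = (1/2)*(7 + 13)/13 - (-83 + 7)/(60 + 16) = (1/2)*(1/13)*20 - (-76)/76 = 10/13 - (-76)/76 = 10/13 - 1*(-1) = 10/13 + 1 = 23/13 ≈ 1.7692)
-32*t = -32*23/13 = -736/13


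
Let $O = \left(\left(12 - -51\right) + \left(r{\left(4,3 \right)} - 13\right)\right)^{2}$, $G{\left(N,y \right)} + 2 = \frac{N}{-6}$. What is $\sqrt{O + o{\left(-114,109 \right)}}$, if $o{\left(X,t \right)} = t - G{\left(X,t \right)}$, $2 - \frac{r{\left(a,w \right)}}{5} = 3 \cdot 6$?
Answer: $4 \sqrt{62} \approx 31.496$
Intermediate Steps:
$G{\left(N,y \right)} = -2 - \frac{N}{6}$ ($G{\left(N,y \right)} = -2 + \frac{N}{-6} = -2 + N \left(- \frac{1}{6}\right) = -2 - \frac{N}{6}$)
$r{\left(a,w \right)} = -80$ ($r{\left(a,w \right)} = 10 - 5 \cdot 3 \cdot 6 = 10 - 90 = -80$)
$o{\left(X,t \right)} = 2 + t + \frac{X}{6}$ ($o{\left(X,t \right)} = t - \left(-2 - \frac{X}{6}\right) = t + \left(2 + \frac{X}{6}\right) = 2 + t + \frac{X}{6}$)
$O = 900$ ($O = \left(\left(12 - -51\right) - 93\right)^{2} = \left(\left(12 + 51\right) - 93\right)^{2} = \left(63 - 93\right)^{2} = \left(-30\right)^{2} = 900$)
$\sqrt{O + o{\left(-114,109 \right)}} = \sqrt{900 + \left(2 + 109 + \frac{1}{6} \left(-114\right)\right)} = \sqrt{900 + \left(2 + 109 - 19\right)} = \sqrt{900 + 92} = \sqrt{992} = 4 \sqrt{62}$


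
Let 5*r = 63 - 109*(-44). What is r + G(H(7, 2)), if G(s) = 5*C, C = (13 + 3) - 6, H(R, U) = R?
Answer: 5109/5 ≈ 1021.8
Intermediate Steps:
C = 10 (C = 16 - 6 = 10)
r = 4859/5 (r = (63 - 109*(-44))/5 = (63 + 4796)/5 = (⅕)*4859 = 4859/5 ≈ 971.80)
G(s) = 50 (G(s) = 5*10 = 50)
r + G(H(7, 2)) = 4859/5 + 50 = 5109/5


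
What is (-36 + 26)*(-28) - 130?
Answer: 150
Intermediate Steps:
(-36 + 26)*(-28) - 130 = -10*(-28) - 130 = 280 - 130 = 150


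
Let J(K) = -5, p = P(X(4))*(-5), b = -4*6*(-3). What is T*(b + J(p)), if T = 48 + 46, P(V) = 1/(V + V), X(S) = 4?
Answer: 6298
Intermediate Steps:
P(V) = 1/(2*V)
b = 72 (b = -24*(-3) = 72)
T = 94
p = -5/8 (p = ((½)/4)*(-5) = ((½)*(¼))*(-5) = (⅛)*(-5) = -5/8 ≈ -0.62500)
T*(b + J(p)) = 94*(72 - 5) = 94*67 = 6298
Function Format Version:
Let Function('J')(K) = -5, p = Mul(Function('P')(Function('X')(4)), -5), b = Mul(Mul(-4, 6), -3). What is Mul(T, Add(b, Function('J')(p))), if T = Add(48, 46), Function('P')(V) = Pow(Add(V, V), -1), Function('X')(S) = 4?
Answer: 6298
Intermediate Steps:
Function('P')(V) = Mul(Rational(1, 2), Pow(V, -1)) (Function('P')(V) = Pow(Mul(2, V), -1) = Mul(Rational(1, 2), Pow(V, -1)))
b = 72 (b = Mul(-24, -3) = 72)
T = 94
p = Rational(-5, 8) (p = Mul(Mul(Rational(1, 2), Pow(4, -1)), -5) = Mul(Mul(Rational(1, 2), Rational(1, 4)), -5) = Mul(Rational(1, 8), -5) = Rational(-5, 8) ≈ -0.62500)
Mul(T, Add(b, Function('J')(p))) = Mul(94, Add(72, -5)) = Mul(94, 67) = 6298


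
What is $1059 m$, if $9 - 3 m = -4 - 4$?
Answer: $6001$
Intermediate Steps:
$m = \frac{17}{3}$ ($m = 3 - \frac{-4 - 4}{3} = 3 - - \frac{8}{3} = 3 + \frac{8}{3} = \frac{17}{3} \approx 5.6667$)
$1059 m = 1059 \cdot \frac{17}{3} = 6001$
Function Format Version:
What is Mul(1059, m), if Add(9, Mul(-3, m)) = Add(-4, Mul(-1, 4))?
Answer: 6001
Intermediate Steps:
m = Rational(17, 3) (m = Add(3, Mul(Rational(-1, 3), Add(-4, Mul(-1, 4)))) = Add(3, Mul(Rational(-1, 3), Add(-4, -4))) = Add(3, Mul(Rational(-1, 3), -8)) = Add(3, Rational(8, 3)) = Rational(17, 3) ≈ 5.6667)
Mul(1059, m) = Mul(1059, Rational(17, 3)) = 6001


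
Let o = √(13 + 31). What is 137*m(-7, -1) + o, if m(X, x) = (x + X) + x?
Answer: -1233 + 2*√11 ≈ -1226.4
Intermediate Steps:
o = 2*√11 (o = √44 = 2*√11 ≈ 6.6332)
m(X, x) = X + 2*x (m(X, x) = (X + x) + x = X + 2*x)
137*m(-7, -1) + o = 137*(-7 + 2*(-1)) + 2*√11 = 137*(-7 - 2) + 2*√11 = 137*(-9) + 2*√11 = -1233 + 2*√11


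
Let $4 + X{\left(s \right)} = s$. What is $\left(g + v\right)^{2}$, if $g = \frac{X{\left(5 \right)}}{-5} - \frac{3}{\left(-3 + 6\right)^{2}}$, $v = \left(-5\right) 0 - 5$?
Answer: $\frac{6889}{225} \approx 30.618$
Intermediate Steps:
$X{\left(s \right)} = -4 + s$
$v = -5$ ($v = 0 - 5 = -5$)
$g = - \frac{8}{15}$ ($g = \frac{-4 + 5}{-5} - \frac{3}{\left(-3 + 6\right)^{2}} = 1 \left(- \frac{1}{5}\right) - \frac{3}{3^{2}} = - \frac{1}{5} - \frac{3}{9} = - \frac{1}{5} - \frac{1}{3} = - \frac{8}{15} \approx -0.53333$)
$\left(g + v\right)^{2} = \left(- \frac{8}{15} - 5\right)^{2} = \left(- \frac{83}{15}\right)^{2} = \frac{6889}{225}$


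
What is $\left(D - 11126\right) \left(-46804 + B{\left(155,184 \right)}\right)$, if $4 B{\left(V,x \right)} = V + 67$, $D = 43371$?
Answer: $- \frac{3014810765}{2} \approx -1.5074 \cdot 10^{9}$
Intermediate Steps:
$B{\left(V,x \right)} = \frac{67}{4} + \frac{V}{4}$ ($B{\left(V,x \right)} = \frac{V + 67}{4} = \frac{67 + V}{4} = \frac{67}{4} + \frac{V}{4}$)
$\left(D - 11126\right) \left(-46804 + B{\left(155,184 \right)}\right) = \left(43371 - 11126\right) \left(-46804 + \left(\frac{67}{4} + \frac{1}{4} \cdot 155\right)\right) = 32245 \left(-46804 + \left(\frac{67}{4} + \frac{155}{4}\right)\right) = 32245 \left(-46804 + \frac{111}{2}\right) = 32245 \left(- \frac{93497}{2}\right) = - \frac{3014810765}{2}$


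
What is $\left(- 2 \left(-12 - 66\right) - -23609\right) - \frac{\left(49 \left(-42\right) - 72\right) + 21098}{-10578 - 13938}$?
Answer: $\frac{145660427}{6129} \approx 23766.0$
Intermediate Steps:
$\left(- 2 \left(-12 - 66\right) - -23609\right) - \frac{\left(49 \left(-42\right) - 72\right) + 21098}{-10578 - 13938} = \left(\left(-2\right) \left(-78\right) + 23609\right) - \frac{\left(-2058 - 72\right) + 21098}{-24516} = \left(156 + 23609\right) - \left(-2130 + 21098\right) \left(- \frac{1}{24516}\right) = 23765 - 18968 \left(- \frac{1}{24516}\right) = 23765 - - \frac{4742}{6129} = 23765 + \frac{4742}{6129} = \frac{145660427}{6129}$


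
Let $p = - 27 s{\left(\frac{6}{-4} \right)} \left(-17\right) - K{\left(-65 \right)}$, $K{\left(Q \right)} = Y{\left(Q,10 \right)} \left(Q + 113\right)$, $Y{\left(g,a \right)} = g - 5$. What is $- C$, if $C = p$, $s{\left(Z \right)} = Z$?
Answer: $- \frac{5343}{2} \approx -2671.5$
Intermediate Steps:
$Y{\left(g,a \right)} = -5 + g$ ($Y{\left(g,a \right)} = g - 5 = -5 + g$)
$K{\left(Q \right)} = \left(-5 + Q\right) \left(113 + Q\right)$ ($K{\left(Q \right)} = \left(-5 + Q\right) \left(Q + 113\right) = \left(-5 + Q\right) \left(113 + Q\right)$)
$p = \frac{5343}{2}$ ($p = - 27 \frac{6}{-4} \left(-17\right) - \left(-5 - 65\right) \left(113 - 65\right) = - 27 \cdot 6 \left(- \frac{1}{4}\right) \left(-17\right) - \left(-70\right) 48 = \left(-27\right) \left(- \frac{3}{2}\right) \left(-17\right) - -3360 = \frac{81}{2} \left(-17\right) + 3360 = - \frac{1377}{2} + 3360 = \frac{5343}{2} \approx 2671.5$)
$C = \frac{5343}{2} \approx 2671.5$
$- C = \left(-1\right) \frac{5343}{2} = - \frac{5343}{2}$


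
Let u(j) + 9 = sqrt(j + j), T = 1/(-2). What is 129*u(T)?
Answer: -1161 + 129*I ≈ -1161.0 + 129.0*I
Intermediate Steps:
T = -1/2 ≈ -0.50000
u(j) = -9 + sqrt(2)*sqrt(j) (u(j) = -9 + sqrt(j + j) = -9 + sqrt(2*j) = -9 + sqrt(2)*sqrt(j))
129*u(T) = 129*(-9 + sqrt(2)*sqrt(-1/2)) = 129*(-9 + sqrt(2)*(I*sqrt(2)/2)) = 129*(-9 + I) = -1161 + 129*I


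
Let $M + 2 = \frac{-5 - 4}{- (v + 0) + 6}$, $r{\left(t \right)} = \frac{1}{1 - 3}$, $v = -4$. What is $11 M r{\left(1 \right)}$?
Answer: $\frac{319}{20} \approx 15.95$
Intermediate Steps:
$r{\left(t \right)} = - \frac{1}{2}$ ($r{\left(t \right)} = \frac{1}{-2} = - \frac{1}{2}$)
$M = - \frac{29}{10}$ ($M = -2 + \frac{-5 - 4}{- (-4 + 0) + 6} = -2 - \frac{9}{\left(-1\right) \left(-4\right) + 6} = -2 - \frac{9}{4 + 6} = -2 - \frac{9}{10} = - \frac{29}{10} \approx -2.9$)
$11 M r{\left(1 \right)} = 11 \left(- \frac{29}{10}\right) \left(- \frac{1}{2}\right) = \left(- \frac{319}{10}\right) \left(- \frac{1}{2}\right) = \frac{319}{20}$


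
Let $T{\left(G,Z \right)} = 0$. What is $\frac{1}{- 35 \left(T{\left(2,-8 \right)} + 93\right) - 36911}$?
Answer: $- \frac{1}{40166} \approx -2.4897 \cdot 10^{-5}$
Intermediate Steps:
$\frac{1}{- 35 \left(T{\left(2,-8 \right)} + 93\right) - 36911} = \frac{1}{- 35 \left(0 + 93\right) - 36911} = \frac{1}{\left(-35\right) 93 - 36911} = \frac{1}{-3255 - 36911} = \frac{1}{-40166} = - \frac{1}{40166}$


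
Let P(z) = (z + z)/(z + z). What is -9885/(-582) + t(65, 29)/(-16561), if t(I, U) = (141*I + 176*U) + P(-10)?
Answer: 51800115/3212834 ≈ 16.123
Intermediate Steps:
P(z) = 1 (P(z) = (2*z)/((2*z)) = (2*z)*(1/(2*z)) = 1)
t(I, U) = 1 + 141*I + 176*U (t(I, U) = (141*I + 176*U) + 1 = 1 + 141*I + 176*U)
-9885/(-582) + t(65, 29)/(-16561) = -9885/(-582) + (1 + 141*65 + 176*29)/(-16561) = -9885*(-1/582) + (1 + 9165 + 5104)*(-1/16561) = 3295/194 + 14270*(-1/16561) = 3295/194 - 14270/16561 = 51800115/3212834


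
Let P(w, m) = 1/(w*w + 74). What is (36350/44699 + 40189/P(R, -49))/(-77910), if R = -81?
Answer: -794611190189/232166606 ≈ -3422.6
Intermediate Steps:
P(w, m) = 1/(74 + w**2) (P(w, m) = 1/(w**2 + 74) = 1/(74 + w**2))
(36350/44699 + 40189/P(R, -49))/(-77910) = (36350/44699 + 40189/(1/(74 + (-81)**2)))/(-77910) = (36350*(1/44699) + 40189/(1/(74 + 6561)))*(-1/77910) = (36350/44699 + 40189/(1/6635))*(-1/77910) = (36350/44699 + 40189*6635)*(-1/77910) = (36350/44699 + 266654015)*(-1/77910) = (11919167852835/44699)*(-1/77910) = -794611190189/232166606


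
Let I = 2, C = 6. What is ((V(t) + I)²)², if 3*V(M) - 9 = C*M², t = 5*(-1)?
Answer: 9150625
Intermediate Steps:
t = -5
V(M) = 3 + 2*M² (V(M) = 3 + (6*M²)/3 = 3 + 2*M²)
((V(t) + I)²)² = (((3 + 2*(-5)²) + 2)²)² = (((3 + 2*25) + 2)²)² = (((3 + 50) + 2)²)² = ((53 + 2)²)² = (55²)² = 3025² = 9150625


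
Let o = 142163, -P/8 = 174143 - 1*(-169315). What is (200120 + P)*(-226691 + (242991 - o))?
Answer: 320641530472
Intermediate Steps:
P = -2747664 (P = -8*(174143 - 1*(-169315)) = -8*(174143 + 169315) = -8*343458 = -2747664)
(200120 + P)*(-226691 + (242991 - o)) = (200120 - 2747664)*(-226691 + (242991 - 1*142163)) = -2547544*(-226691 + (242991 - 142163)) = -2547544*(-226691 + 100828) = -2547544*(-125863) = 320641530472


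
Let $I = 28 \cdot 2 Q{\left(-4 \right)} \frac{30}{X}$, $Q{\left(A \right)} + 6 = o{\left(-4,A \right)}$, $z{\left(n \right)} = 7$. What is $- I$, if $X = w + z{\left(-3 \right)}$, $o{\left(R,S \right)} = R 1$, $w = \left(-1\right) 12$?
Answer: $-3360$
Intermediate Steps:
$w = -12$
$o{\left(R,S \right)} = R$
$Q{\left(A \right)} = -10$ ($Q{\left(A \right)} = -6 - 4 = -10$)
$X = -5$ ($X = -12 + 7 = -5$)
$I = 3360$ ($I = 28 \cdot 2 \left(-10\right) \frac{30}{-5} = 28 \left(-20\right) 30 \left(- \frac{1}{5}\right) = \left(-560\right) \left(-6\right) = 3360$)
$- I = \left(-1\right) 3360 = -3360$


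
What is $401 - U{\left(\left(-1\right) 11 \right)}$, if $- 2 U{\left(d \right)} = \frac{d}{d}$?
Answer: $\frac{803}{2} \approx 401.5$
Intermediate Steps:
$U{\left(d \right)} = - \frac{1}{2}$ ($U{\left(d \right)} = - \frac{d \frac{1}{d}}{2} = \left(- \frac{1}{2}\right) 1 = - \frac{1}{2}$)
$401 - U{\left(\left(-1\right) 11 \right)} = 401 - - \frac{1}{2} = 401 + \frac{1}{2} = \frac{803}{2}$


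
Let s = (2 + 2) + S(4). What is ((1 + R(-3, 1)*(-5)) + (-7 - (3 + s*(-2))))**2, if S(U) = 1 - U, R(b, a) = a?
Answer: 144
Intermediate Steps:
s = 1 (s = (2 + 2) + (1 - 1*4) = 4 + (1 - 4) = 4 - 3 = 1)
((1 + R(-3, 1)*(-5)) + (-7 - (3 + s*(-2))))**2 = ((1 + 1*(-5)) + (-7 - (3 + 1*(-2))))**2 = ((1 - 5) + (-7 - (3 - 2)))**2 = (-4 + (-7 - 1*1))**2 = (-4 + (-7 - 1))**2 = (-4 - 8)**2 = (-12)**2 = 144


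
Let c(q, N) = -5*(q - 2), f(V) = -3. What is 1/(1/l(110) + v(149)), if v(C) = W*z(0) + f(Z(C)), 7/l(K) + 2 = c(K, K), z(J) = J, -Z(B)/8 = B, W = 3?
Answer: -7/563 ≈ -0.012433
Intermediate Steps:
Z(B) = -8*B
c(q, N) = 10 - 5*q (c(q, N) = -5*(-2 + q) = 10 - 5*q)
l(K) = 7/(8 - 5*K) (l(K) = 7/(-2 + (10 - 5*K)) = 7/(8 - 5*K))
v(C) = -3 (v(C) = 3*0 - 3 = 0 - 3 = -3)
1/(1/l(110) + v(149)) = 1/(1/(-7/(-8 + 5*110)) - 3) = 1/(1/(-7/(-8 + 550)) - 3) = 1/(1/(-7/542) - 3) = 1/(-542/7 - 3) = 1/(-563/7) = -7/563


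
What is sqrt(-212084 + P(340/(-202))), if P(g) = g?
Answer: I*sqrt(2163486054)/101 ≈ 460.53*I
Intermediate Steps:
sqrt(-212084 + P(340/(-202))) = sqrt(-212084 + 340/(-202)) = sqrt(-212084 + 340*(-1/202)) = sqrt(-212084 - 170/101) = sqrt(-21420654/101) = I*sqrt(2163486054)/101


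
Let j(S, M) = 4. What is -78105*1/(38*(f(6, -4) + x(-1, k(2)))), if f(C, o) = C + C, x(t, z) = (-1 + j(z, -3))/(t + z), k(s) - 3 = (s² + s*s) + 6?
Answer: -41656/247 ≈ -168.65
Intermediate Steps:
k(s) = 9 + 2*s² (k(s) = 3 + ((s² + s*s) + 6) = 3 + ((s² + s²) + 6) = 3 + (2*s² + 6) = 3 + (6 + 2*s²) = 9 + 2*s²)
x(t, z) = 3/(t + z) (x(t, z) = (-1 + 4)/(t + z) = 3/(t + z))
f(C, o) = 2*C
-78105*1/(38*(f(6, -4) + x(-1, k(2)))) = -78105*1/(38*(2*6 + 3/(-1 + (9 + 2*2²)))) = -78105*1/(38*(12 + 3/(-1 + (9 + 2*4)))) = -78105*1/(38*(12 + 3/(-1 + (9 + 8)))) = -78105*1/(38*(12 + 3/(-1 + 17))) = -78105*1/(38*(12 + 3/16)) = -78105/(38*(195/16)) = -78105/3705/8 = -78105*8/3705 = -41656/247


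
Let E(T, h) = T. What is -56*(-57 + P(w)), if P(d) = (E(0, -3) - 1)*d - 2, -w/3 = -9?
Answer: 4816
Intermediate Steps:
w = 27 (w = -3*(-9) = 27)
P(d) = -2 - d (P(d) = (0 - 1)*d - 2 = -d - 2 = -2 - d)
-56*(-57 + P(w)) = -56*(-57 + (-2 - 1*27)) = -56*(-57 + (-2 - 27)) = -56*(-57 - 29) = -56*(-86) = 4816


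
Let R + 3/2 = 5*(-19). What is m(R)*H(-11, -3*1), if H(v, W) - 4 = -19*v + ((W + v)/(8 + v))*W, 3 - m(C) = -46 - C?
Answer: -18905/2 ≈ -9452.5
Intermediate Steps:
R = -193/2 (R = -3/2 + 5*(-19) = -3/2 - 95 = -193/2 ≈ -96.500)
m(C) = 49 + C (m(C) = 3 - (-46 - C) = 3 + (46 + C) = 49 + C)
H(v, W) = 4 - 19*v + W*(W + v)/(8 + v) (H(v, W) = 4 + (-19*v + ((W + v)/(8 + v))*W) = 4 + (-19*v + W*(W + v)/(8 + v)) = 4 - 19*v + W*(W + v)/(8 + v))
m(R)*H(-11, -3*1) = (49 - 193/2)*((32 + (-3*1)² - 148*(-11) - 19*(-11)² - 3*1*(-11))/(8 - 11)) = -95*(32 + (-3)² + 1628 - 19*121 - 3*(-11))/(2*(-3)) = -(-95)*(32 + 9 + 1628 - 2299 + 33)/6 = -(-95)*(-597)/6 = -95/2*199 = -18905/2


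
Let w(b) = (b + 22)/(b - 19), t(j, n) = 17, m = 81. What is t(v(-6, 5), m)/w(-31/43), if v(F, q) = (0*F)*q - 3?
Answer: -14416/915 ≈ -15.755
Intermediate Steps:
v(F, q) = -3 (v(F, q) = 0*q - 3 = 0 - 3 = -3)
w(b) = (22 + b)/(-19 + b)
t(v(-6, 5), m)/w(-31/43) = 17/(((22 - 31/43)/(-19 - 31/43))) = 17/(((915/43)/(-848/43))) = 17/((-43/848*915/43)) = 17/(-915/848) = 17*(-848/915) = -14416/915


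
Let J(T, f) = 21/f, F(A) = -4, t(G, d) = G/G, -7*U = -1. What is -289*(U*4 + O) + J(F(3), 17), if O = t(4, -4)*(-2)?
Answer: 49277/119 ≈ 414.09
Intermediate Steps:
U = ⅐ (U = -⅐*(-1) = ⅐ ≈ 0.14286)
t(G, d) = 1
O = -2 (O = 1*(-2) = -2)
-289*(U*4 + O) + J(F(3), 17) = -289*((⅐)*4 - 2) + 21/17 = -289*(4/7 - 2) + 21*(1/17) = -289*(-10/7) + 21/17 = 2890/7 + 21/17 = 49277/119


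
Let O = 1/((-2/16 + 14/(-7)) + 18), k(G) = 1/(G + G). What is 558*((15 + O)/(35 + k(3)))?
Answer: 6404724/26797 ≈ 239.01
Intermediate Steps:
k(G) = 1/(2*G)
O = 8/127 (O = 1/((-2*1/16 + 14*(-1/7)) + 18) = 1/((-1/8 - 2) + 18) = 1/(-17/8 + 18) = 1/(127/8) = 8/127 ≈ 0.062992)
558*((15 + O)/(35 + k(3))) = 558*((15 + 8/127)/(35 + (1/2)/3)) = 558*(1913/(127*(35 + (1/2)*(1/3)))) = 558*(1913/(127*(35 + 1/6))) = 558*(1913/(127*(211/6))) = 558*((1913/127)*(6/211)) = 558*(11478/26797) = 6404724/26797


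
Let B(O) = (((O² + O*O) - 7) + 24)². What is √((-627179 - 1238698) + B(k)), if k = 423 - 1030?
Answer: 2*√135760462837 ≈ 7.3691e+5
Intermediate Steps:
k = -607
B(O) = (17 + 2*O²)² (B(O) = (((O² + O²) - 7) + 24)² = ((2*O² - 7) + 24)² = ((-7 + 2*O²) + 24)² = (17 + 2*O²)²)
√((-627179 - 1238698) + B(k)) = √((-627179 - 1238698) + (17 + 2*(-607)²)²) = √(-1865877 + (17 + 2*368449)²) = √(-1865877 + (17 + 736898)²) = √(-1865877 + 736915²) = √(-1865877 + 543043717225) = √543041851348 = 2*√135760462837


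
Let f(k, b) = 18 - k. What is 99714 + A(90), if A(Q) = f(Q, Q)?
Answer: 99642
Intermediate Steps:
A(Q) = 18 - Q
99714 + A(90) = 99714 + (18 - 1*90) = 99714 + (18 - 90) = 99714 - 72 = 99642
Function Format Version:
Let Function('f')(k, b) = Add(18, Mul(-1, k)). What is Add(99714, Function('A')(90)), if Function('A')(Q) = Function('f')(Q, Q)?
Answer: 99642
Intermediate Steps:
Function('A')(Q) = Add(18, Mul(-1, Q))
Add(99714, Function('A')(90)) = Add(99714, Add(18, Mul(-1, 90))) = Add(99714, Add(18, -90)) = Add(99714, -72) = 99642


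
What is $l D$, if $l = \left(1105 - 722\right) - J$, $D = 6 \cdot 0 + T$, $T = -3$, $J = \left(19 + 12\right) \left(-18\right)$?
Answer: $-2823$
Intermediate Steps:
$J = -558$ ($J = 31 \left(-18\right) = -558$)
$D = -3$ ($D = 6 \cdot 0 - 3 = 0 - 3 = -3$)
$l = 941$ ($l = \left(1105 - 722\right) - -558 = \left(1105 - 722\right) + 558 = 383 + 558 = 941$)
$l D = 941 \left(-3\right) = -2823$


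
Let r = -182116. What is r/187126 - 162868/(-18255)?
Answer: 13576154894/1707992565 ≈ 7.9486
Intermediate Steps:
r/187126 - 162868/(-18255) = -182116/187126 - 162868/(-18255) = -182116*1/187126 - 162868*(-1/18255) = -91058/93563 + 162868/18255 = 13576154894/1707992565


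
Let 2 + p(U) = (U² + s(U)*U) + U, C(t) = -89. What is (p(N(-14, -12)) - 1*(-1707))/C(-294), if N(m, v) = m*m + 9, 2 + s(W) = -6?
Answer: -42295/89 ≈ -475.22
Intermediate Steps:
s(W) = -8 (s(W) = -2 - 6 = -8)
N(m, v) = 9 + m² (N(m, v) = m² + 9 = 9 + m²)
p(U) = -2 + U² - 7*U (p(U) = -2 + ((U² - 8*U) + U) = -2 + (U² - 7*U) = -2 + U² - 7*U)
(p(N(-14, -12)) - 1*(-1707))/C(-294) = ((-2 + (9 + (-14)²)² - 7*(9 + (-14)²)) - 1*(-1707))/(-89) = ((-2 + (9 + 196)² - 7*(9 + 196)) + 1707)*(-1/89) = ((-2 + 205² - 7*205) + 1707)*(-1/89) = ((-2 + 42025 - 1435) + 1707)*(-1/89) = (40588 + 1707)*(-1/89) = 42295*(-1/89) = -42295/89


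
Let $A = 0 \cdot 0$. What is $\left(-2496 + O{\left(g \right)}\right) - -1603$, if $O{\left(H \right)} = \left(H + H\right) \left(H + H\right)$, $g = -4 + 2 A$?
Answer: $-829$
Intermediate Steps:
$A = 0$
$g = -4$ ($g = -4 + 2 \cdot 0 = -4 + 0 = -4$)
$O{\left(H \right)} = 4 H^{2}$ ($O{\left(H \right)} = 2 H 2 H = 4 H^{2}$)
$\left(-2496 + O{\left(g \right)}\right) - -1603 = \left(-2496 + 4 \left(-4\right)^{2}\right) - -1603 = \left(-2496 + 4 \cdot 16\right) + 1603 = \left(-2496 + 64\right) + 1603 = -2432 + 1603 = -829$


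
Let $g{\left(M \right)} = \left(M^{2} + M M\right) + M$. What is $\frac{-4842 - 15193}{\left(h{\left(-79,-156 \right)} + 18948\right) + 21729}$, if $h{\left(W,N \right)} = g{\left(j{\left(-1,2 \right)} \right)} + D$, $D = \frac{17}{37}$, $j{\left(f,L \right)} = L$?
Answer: $- \frac{741295}{1505436} \approx -0.49241$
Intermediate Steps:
$D = \frac{17}{37}$ ($D = 17 \cdot \frac{1}{37} = \frac{17}{37} \approx 0.45946$)
$g{\left(M \right)} = M + 2 M^{2}$ ($g{\left(M \right)} = \left(M^{2} + M^{2}\right) + M = 2 M^{2} + M = M + 2 M^{2}$)
$h{\left(W,N \right)} = \frac{387}{37}$ ($h{\left(W,N \right)} = 2 \left(1 + 2 \cdot 2\right) + \frac{17}{37} = 2 \left(1 + 4\right) + \frac{17}{37} = 2 \cdot 5 + \frac{17}{37} = 10 + \frac{17}{37} = \frac{387}{37}$)
$\frac{-4842 - 15193}{\left(h{\left(-79,-156 \right)} + 18948\right) + 21729} = \frac{-4842 - 15193}{\left(\frac{387}{37} + 18948\right) + 21729} = - \frac{20035}{\frac{701463}{37} + 21729} = - \frac{20035}{\frac{1505436}{37}} = \left(-20035\right) \frac{37}{1505436} = - \frac{741295}{1505436}$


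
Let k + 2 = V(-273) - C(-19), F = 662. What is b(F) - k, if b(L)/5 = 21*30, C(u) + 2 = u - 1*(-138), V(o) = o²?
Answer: -71260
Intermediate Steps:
C(u) = 136 + u (C(u) = -2 + (u - 1*(-138)) = -2 + (u + 138) = -2 + (138 + u) = 136 + u)
b(L) = 3150 (b(L) = 5*(21*30) = 5*630 = 3150)
k = 74410 (k = -2 + ((-273)² - (136 - 19)) = -2 + (74529 - 1*117) = -2 + (74529 - 117) = -2 + 74412 = 74410)
b(F) - k = 3150 - 1*74410 = 3150 - 74410 = -71260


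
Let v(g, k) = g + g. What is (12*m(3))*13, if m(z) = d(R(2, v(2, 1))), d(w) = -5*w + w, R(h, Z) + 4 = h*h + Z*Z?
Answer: -9984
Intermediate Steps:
v(g, k) = 2*g
R(h, Z) = -4 + Z² + h² (R(h, Z) = -4 + (h*h + Z*Z) = -4 + (h² + Z²) = -4 + (Z² + h²) = -4 + Z² + h²)
d(w) = -4*w
m(z) = -64 (m(z) = -4*(-4 + (2*2)² + 2²) = -4*(-4 + 4² + 4) = -4*(-4 + 16 + 4) = -4*16 = -64)
(12*m(3))*13 = (12*(-64))*13 = -768*13 = -9984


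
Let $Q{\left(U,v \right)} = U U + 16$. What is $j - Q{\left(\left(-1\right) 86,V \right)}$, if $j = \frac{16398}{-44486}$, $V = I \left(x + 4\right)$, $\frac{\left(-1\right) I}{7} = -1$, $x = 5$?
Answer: $- \frac{164873315}{22243} \approx -7412.4$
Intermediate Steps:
$I = 7$ ($I = \left(-7\right) \left(-1\right) = 7$)
$V = 63$ ($V = 7 \left(5 + 4\right) = 7 \cdot 9 = 63$)
$Q{\left(U,v \right)} = 16 + U^{2}$ ($Q{\left(U,v \right)} = U^{2} + 16 = 16 + U^{2}$)
$j = - \frac{8199}{22243}$ ($j = 16398 \left(- \frac{1}{44486}\right) = - \frac{8199}{22243} \approx -0.36861$)
$j - Q{\left(\left(-1\right) 86,V \right)} = - \frac{8199}{22243} - \left(16 + \left(\left(-1\right) 86\right)^{2}\right) = - \frac{8199}{22243} - \left(16 + \left(-86\right)^{2}\right) = - \frac{8199}{22243} - \left(16 + 7396\right) = - \frac{8199}{22243} - 7412 = - \frac{164873315}{22243}$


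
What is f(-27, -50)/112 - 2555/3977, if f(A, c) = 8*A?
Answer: -143149/55678 ≈ -2.5710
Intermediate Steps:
f(-27, -50)/112 - 2555/3977 = (8*(-27))/112 - 2555/3977 = -216*1/112 - 2555*1/3977 = -27/14 - 2555/3977 = -143149/55678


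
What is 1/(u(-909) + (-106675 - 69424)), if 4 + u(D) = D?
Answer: -1/177012 ≈ -5.6493e-6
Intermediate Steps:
u(D) = -4 + D
1/(u(-909) + (-106675 - 69424)) = 1/((-4 - 909) + (-106675 - 69424)) = 1/(-913 - 176099) = 1/(-177012) = -1/177012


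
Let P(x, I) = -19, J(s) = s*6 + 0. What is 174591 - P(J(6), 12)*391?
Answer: 182020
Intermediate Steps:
J(s) = 6*s (J(s) = 6*s + 0 = 6*s)
174591 - P(J(6), 12)*391 = 174591 - (-19)*391 = 174591 - 1*(-7429) = 174591 + 7429 = 182020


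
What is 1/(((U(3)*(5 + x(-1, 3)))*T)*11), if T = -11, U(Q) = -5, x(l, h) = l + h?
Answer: 1/4235 ≈ 0.00023613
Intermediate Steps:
x(l, h) = h + l
1/(((U(3)*(5 + x(-1, 3)))*T)*11) = 1/((-5*(5 + (3 - 1))*(-11))*11) = 1/((-5*(5 + 2)*(-11))*11) = 1/((-5*7*(-11))*11) = 1/(-35*(-11)*11) = 1/(385*11) = 1/4235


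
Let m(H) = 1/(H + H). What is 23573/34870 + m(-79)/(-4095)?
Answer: 13865456/20510217 ≈ 0.67603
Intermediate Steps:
m(H) = 1/(2*H)
23573/34870 + m(-79)/(-4095) = 23573/34870 + ((½)/(-79))/(-4095) = 23573*(1/34870) + ((½)*(-1/79))*(-1/4095) = 2143/3170 - 1/158*(-1/4095) = 2143/3170 + 1/647010 = 13865456/20510217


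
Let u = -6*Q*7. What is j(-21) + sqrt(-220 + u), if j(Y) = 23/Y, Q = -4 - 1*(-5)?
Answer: -23/21 + I*sqrt(262) ≈ -1.0952 + 16.186*I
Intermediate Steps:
Q = 1 (Q = -4 + 5 = 1)
u = -42 (u = -6*1*7 = -6*7 = -42)
j(-21) + sqrt(-220 + u) = 23/(-21) + sqrt(-220 - 42) = 23*(-1/21) + sqrt(-262) = -23/21 + I*sqrt(262)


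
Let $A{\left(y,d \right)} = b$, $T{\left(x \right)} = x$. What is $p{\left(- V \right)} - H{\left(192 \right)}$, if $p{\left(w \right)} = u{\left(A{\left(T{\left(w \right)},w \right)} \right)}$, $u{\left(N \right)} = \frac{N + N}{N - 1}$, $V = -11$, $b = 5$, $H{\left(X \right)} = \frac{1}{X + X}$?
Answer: $\frac{959}{384} \approx 2.4974$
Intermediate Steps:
$H{\left(X \right)} = \frac{1}{2 X}$
$A{\left(y,d \right)} = 5$
$u{\left(N \right)} = \frac{2 N}{-1 + N}$
$p{\left(w \right)} = \frac{5}{2}$ ($p{\left(w \right)} = 2 \cdot 5 \frac{1}{-1 + 5} = 2 \cdot 5 \cdot \frac{1}{4} = \frac{5}{2}$)
$p{\left(- V \right)} - H{\left(192 \right)} = \frac{5}{2} - \frac{1}{2 \cdot 192} = \frac{5}{2} - \frac{1}{2} \cdot \frac{1}{192} = \frac{5}{2} - \frac{1}{384} = \frac{959}{384}$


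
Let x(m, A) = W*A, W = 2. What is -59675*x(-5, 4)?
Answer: -477400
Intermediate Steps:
x(m, A) = 2*A
-59675*x(-5, 4) = -119350*4 = -59675*8 = -477400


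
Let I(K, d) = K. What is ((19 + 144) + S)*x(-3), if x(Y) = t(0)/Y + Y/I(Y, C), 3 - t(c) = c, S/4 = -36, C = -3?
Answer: 0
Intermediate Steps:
S = -144 (S = 4*(-36) = -144)
t(c) = 3 - c
x(Y) = 1 + 3/Y (x(Y) = (3 - 1*0)/Y + Y/Y = (3 + 0)/Y + 1 = 3/Y + 1 = 1 + 3/Y)
((19 + 144) + S)*x(-3) = ((19 + 144) - 144)*((3 - 3)/(-3)) = (163 - 144)*(-⅓*0) = 19*0 = 0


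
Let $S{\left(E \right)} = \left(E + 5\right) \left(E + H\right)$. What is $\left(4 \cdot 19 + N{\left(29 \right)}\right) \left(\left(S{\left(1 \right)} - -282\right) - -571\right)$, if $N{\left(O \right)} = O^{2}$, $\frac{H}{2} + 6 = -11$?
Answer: $600635$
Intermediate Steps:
$H = -34$ ($H = -12 + 2 \left(-11\right) = -12 - 22 = -34$)
$S{\left(E \right)} = \left(-34 + E\right) \left(5 + E\right)$ ($S{\left(E \right)} = \left(E + 5\right) \left(E - 34\right) = \left(5 + E\right) \left(-34 + E\right) = \left(-34 + E\right) \left(5 + E\right)$)
$\left(4 \cdot 19 + N{\left(29 \right)}\right) \left(\left(S{\left(1 \right)} - -282\right) - -571\right) = \left(4 \cdot 19 + 29^{2}\right) \left(\left(\left(-170 + 1^{2} - 29\right) - -282\right) - -571\right) = \left(76 + 841\right) \left(\left(\left(-170 + 1 - 29\right) + 282\right) + 571\right) = 917 \left(\left(-198 + 282\right) + 571\right) = 917 \left(84 + 571\right) = 917 \cdot 655 = 600635$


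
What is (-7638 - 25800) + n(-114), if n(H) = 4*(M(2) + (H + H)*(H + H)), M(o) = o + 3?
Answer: 174518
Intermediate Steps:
M(o) = 3 + o
n(H) = 20 + 16*H² (n(H) = 4*((3 + 2) + (H + H)*(H + H)) = 4*(5 + (2*H)*(2*H)) = 4*(5 + 4*H²) = 20 + 16*H²)
(-7638 - 25800) + n(-114) = (-7638 - 25800) + (20 + 16*(-114)²) = -33438 + (20 + 16*12996) = -33438 + (20 + 207936) = -33438 + 207956 = 174518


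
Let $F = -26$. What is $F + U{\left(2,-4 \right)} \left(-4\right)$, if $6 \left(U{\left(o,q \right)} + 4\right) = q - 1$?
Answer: $- \frac{20}{3} \approx -6.6667$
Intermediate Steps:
$U{\left(o,q \right)} = - \frac{25}{6} + \frac{q}{6}$ ($U{\left(o,q \right)} = -4 + \frac{q - 1}{6} = -4 + \frac{-1 + q}{6} = -4 + \left(- \frac{1}{6} + \frac{q}{6}\right) = - \frac{25}{6} + \frac{q}{6}$)
$F + U{\left(2,-4 \right)} \left(-4\right) = -26 + \left(- \frac{25}{6} + \frac{1}{6} \left(-4\right)\right) \left(-4\right) = -26 + \left(- \frac{25}{6} - \frac{2}{3}\right) \left(-4\right) = -26 - - \frac{58}{3} = -26 + \frac{58}{3} = - \frac{20}{3}$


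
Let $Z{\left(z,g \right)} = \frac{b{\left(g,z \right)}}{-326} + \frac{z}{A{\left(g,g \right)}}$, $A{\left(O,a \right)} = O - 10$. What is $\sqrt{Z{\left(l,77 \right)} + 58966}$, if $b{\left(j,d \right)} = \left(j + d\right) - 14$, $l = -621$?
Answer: $\frac{2 \sqrt{1757967447169}}{10921} \approx 242.81$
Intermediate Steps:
$A{\left(O,a \right)} = -10 + O$
$b{\left(j,d \right)} = -14 + d + j$ ($b{\left(j,d \right)} = \left(d + j\right) - 14 = -14 + d + j$)
$Z{\left(z,g \right)} = \frac{7}{163} - \frac{g}{326} - \frac{z}{326} + \frac{z}{-10 + g}$ ($Z{\left(z,g \right)} = \frac{-14 + z + g}{-326} + \frac{z}{-10 + g} = \left(-14 + g + z\right) \left(- \frac{1}{326}\right) + \frac{z}{-10 + g} = \left(\frac{7}{163} - \frac{g}{326} - \frac{z}{326}\right) + \frac{z}{-10 + g} = \frac{7}{163} - \frac{g}{326} - \frac{z}{326} + \frac{z}{-10 + g}$)
$\sqrt{Z{\left(l,77 \right)} + 58966} = \sqrt{\frac{-621 + \frac{\left(-10 + 77\right) \left(14 - 77 - -621\right)}{326}}{-10 + 77} + 58966} = \sqrt{\frac{-621 + \frac{1}{326} \cdot 67 \left(14 - 77 + 621\right)}{67} + 58966} = \sqrt{\frac{-621 + \frac{1}{326} \cdot 67 \cdot 558}{67} + 58966} = \sqrt{\frac{-621 + \frac{18693}{163}}{67} + 58966} = \sqrt{\frac{1}{67} \left(- \frac{82530}{163}\right) + 58966} = \sqrt{- \frac{82530}{10921} + 58966} = \sqrt{\frac{643885156}{10921}} = \frac{2 \sqrt{1757967447169}}{10921}$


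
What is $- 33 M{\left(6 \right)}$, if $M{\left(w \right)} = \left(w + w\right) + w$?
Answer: $-594$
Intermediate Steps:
$M{\left(w \right)} = 3 w$ ($M{\left(w \right)} = 2 w + w = 3 w$)
$- 33 M{\left(6 \right)} = - 33 \cdot 3 \cdot 6 = \left(-33\right) 18 = -594$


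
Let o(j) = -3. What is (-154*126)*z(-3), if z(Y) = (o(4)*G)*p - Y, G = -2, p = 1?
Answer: -174636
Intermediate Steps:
z(Y) = 6 - Y (z(Y) = -3*(-2)*1 - Y = 6*1 - Y = 6 - Y)
(-154*126)*z(-3) = (-154*126)*(6 - 1*(-3)) = -19404*(6 + 3) = -19404*9 = -174636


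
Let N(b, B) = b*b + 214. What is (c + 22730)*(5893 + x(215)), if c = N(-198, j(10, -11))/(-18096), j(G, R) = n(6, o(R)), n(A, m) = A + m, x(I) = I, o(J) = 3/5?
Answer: 104671437479/754 ≈ 1.3882e+8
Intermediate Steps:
o(J) = ⅗ (o(J) = 3*(⅕) = ⅗)
j(G, R) = 33/5 (j(G, R) = 6 + ⅗ = 33/5)
N(b, B) = 214 + b² (N(b, B) = b² + 214 = 214 + b²)
c = -19709/9048 (c = (214 + (-198)²)/(-18096) = (214 + 39204)*(-1/18096) = 39418*(-1/18096) = -19709/9048 ≈ -2.1783)
(c + 22730)*(5893 + x(215)) = (-19709/9048 + 22730)*(5893 + 215) = (205641331/9048)*6108 = 104671437479/754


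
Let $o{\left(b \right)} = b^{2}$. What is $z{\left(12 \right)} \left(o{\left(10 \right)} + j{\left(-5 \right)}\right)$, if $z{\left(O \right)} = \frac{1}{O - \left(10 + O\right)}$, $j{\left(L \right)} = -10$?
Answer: $-9$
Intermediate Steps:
$z{\left(O \right)} = - \frac{1}{10}$ ($z{\left(O \right)} = \frac{1}{-10} = - \frac{1}{10}$)
$z{\left(12 \right)} \left(o{\left(10 \right)} + j{\left(-5 \right)}\right) = - \frac{10^{2} - 10}{10} = - \frac{100 - 10}{10} = \left(- \frac{1}{10}\right) 90 = -9$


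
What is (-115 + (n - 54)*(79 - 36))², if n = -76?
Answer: 32547025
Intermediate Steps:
(-115 + (n - 54)*(79 - 36))² = (-115 + (-76 - 54)*(79 - 36))² = (-115 - 130*43)² = (-115 - 5590)² = (-5705)² = 32547025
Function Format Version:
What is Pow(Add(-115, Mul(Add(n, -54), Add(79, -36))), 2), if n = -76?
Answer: 32547025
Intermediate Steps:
Pow(Add(-115, Mul(Add(n, -54), Add(79, -36))), 2) = Pow(Add(-115, Mul(Add(-76, -54), Add(79, -36))), 2) = Pow(Add(-115, Mul(-130, 43)), 2) = Pow(Add(-115, -5590), 2) = Pow(-5705, 2) = 32547025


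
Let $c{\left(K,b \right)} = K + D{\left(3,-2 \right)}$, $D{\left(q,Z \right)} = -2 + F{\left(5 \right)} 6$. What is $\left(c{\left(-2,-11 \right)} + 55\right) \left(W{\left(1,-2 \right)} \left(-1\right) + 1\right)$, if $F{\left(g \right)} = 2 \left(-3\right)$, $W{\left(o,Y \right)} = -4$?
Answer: $75$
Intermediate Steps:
$F{\left(g \right)} = -6$
$D{\left(q,Z \right)} = -38$ ($D{\left(q,Z \right)} = -2 - 36 = -38$)
$c{\left(K,b \right)} = -38 + K$ ($c{\left(K,b \right)} = K - 38 = -38 + K$)
$\left(c{\left(-2,-11 \right)} + 55\right) \left(W{\left(1,-2 \right)} \left(-1\right) + 1\right) = \left(\left(-38 - 2\right) + 55\right) \left(\left(-4\right) \left(-1\right) + 1\right) = \left(-40 + 55\right) \left(4 + 1\right) = 15 \cdot 5 = 75$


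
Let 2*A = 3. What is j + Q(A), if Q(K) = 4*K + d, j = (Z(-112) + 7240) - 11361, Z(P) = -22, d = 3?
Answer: -4134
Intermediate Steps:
A = 3/2 (A = (½)*3 = 3/2 ≈ 1.5000)
j = -4143 (j = (-22 + 7240) - 11361 = 7218 - 11361 = -4143)
Q(K) = 3 + 4*K (Q(K) = 4*K + 3 = 3 + 4*K)
j + Q(A) = -4143 + (3 + 4*(3/2)) = -4143 + (3 + 6) = -4143 + 9 = -4134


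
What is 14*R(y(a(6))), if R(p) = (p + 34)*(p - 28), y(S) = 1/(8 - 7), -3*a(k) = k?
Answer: -13230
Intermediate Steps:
a(k) = -k/3
y(S) = 1 (y(S) = 1/1 = 1)
R(p) = (-28 + p)*(34 + p) (R(p) = (34 + p)*(-28 + p) = (-28 + p)*(34 + p))
14*R(y(a(6))) = 14*(-952 + 1² + 6*1) = 14*(-952 + 1 + 6) = 14*(-945) = -13230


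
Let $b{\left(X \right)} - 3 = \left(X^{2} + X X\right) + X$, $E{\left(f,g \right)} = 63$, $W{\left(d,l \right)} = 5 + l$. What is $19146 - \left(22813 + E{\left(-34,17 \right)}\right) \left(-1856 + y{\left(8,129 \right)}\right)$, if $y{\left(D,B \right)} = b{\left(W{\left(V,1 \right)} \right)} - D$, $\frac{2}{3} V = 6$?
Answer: $40807054$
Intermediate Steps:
$V = 9$ ($V = \frac{3}{2} \cdot 6 = 9$)
$b{\left(X \right)} = 3 + X + 2 X^{2}$ ($b{\left(X \right)} = 3 + \left(\left(X^{2} + X X\right) + X\right) = 3 + \left(\left(X^{2} + X^{2}\right) + X\right) = 3 + \left(2 X^{2} + X\right) = 3 + \left(X + 2 X^{2}\right) = 3 + X + 2 X^{2}$)
$y{\left(D,B \right)} = 81 - D$ ($y{\left(D,B \right)} = \left(3 + \left(5 + 1\right) + 2 \left(5 + 1\right)^{2}\right) - D = \left(3 + 6 + 2 \cdot 6^{2}\right) - D = \left(3 + 6 + 2 \cdot 36\right) - D = \left(3 + 6 + 72\right) - D = 81 - D$)
$19146 - \left(22813 + E{\left(-34,17 \right)}\right) \left(-1856 + y{\left(8,129 \right)}\right) = 19146 - \left(22813 + 63\right) \left(-1856 + \left(81 - 8\right)\right) = 19146 - 22876 \left(-1856 + \left(81 - 8\right)\right) = 19146 - 22876 \left(-1856 + 73\right) = 19146 - 22876 \left(-1783\right) = 19146 - -40787908 = 19146 + 40787908 = 40807054$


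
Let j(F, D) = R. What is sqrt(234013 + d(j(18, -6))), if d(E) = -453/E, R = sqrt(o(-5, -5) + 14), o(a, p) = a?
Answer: sqrt(233862) ≈ 483.59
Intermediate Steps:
R = 3 (R = sqrt(-5 + 14) = sqrt(9) = 3)
j(F, D) = 3
sqrt(234013 + d(j(18, -6))) = sqrt(234013 - 453/3) = sqrt(234013 - 453*1/3) = sqrt(234013 - 151) = sqrt(233862)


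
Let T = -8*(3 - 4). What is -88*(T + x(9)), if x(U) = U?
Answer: -1496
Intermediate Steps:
T = 8 (T = -8*(-1) = 8)
-88*(T + x(9)) = -88*(8 + 9) = -88*17 = -1496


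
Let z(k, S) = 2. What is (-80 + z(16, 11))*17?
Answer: -1326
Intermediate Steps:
(-80 + z(16, 11))*17 = (-80 + 2)*17 = -78*17 = -1326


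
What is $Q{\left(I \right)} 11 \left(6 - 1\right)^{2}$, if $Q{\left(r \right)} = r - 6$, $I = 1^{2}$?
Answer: $-1375$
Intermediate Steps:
$I = 1$
$Q{\left(r \right)} = -6 + r$ ($Q{\left(r \right)} = r - 6 = -6 + r$)
$Q{\left(I \right)} 11 \left(6 - 1\right)^{2} = \left(-6 + 1\right) 11 \left(6 - 1\right)^{2} = \left(-5\right) 11 \cdot 5^{2} = \left(-55\right) 25 = -1375$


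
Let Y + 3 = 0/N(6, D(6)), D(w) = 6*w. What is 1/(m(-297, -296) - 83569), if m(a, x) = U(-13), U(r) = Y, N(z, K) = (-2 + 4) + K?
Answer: -1/83572 ≈ -1.1966e-5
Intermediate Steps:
N(z, K) = 2 + K
Y = -3 (Y = -3 + 0/(2 + 6*6) = -3 + 0/(2 + 36) = -3 + 0/38 = -3 + 0*(1/38) = -3 + 0 = -3)
U(r) = -3
m(a, x) = -3
1/(m(-297, -296) - 83569) = 1/(-3 - 83569) = 1/(-83572) = -1/83572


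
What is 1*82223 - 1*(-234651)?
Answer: 316874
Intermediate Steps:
1*82223 - 1*(-234651) = 82223 + 234651 = 316874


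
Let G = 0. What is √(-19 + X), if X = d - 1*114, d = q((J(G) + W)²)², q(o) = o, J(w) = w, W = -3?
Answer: 2*I*√13 ≈ 7.2111*I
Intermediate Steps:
d = 81 (d = ((0 - 3)²)² = ((-3)²)² = 9² = 81)
X = -33 (X = 81 - 1*114 = 81 - 114 = -33)
√(-19 + X) = √(-19 - 33) = √(-52) = 2*I*√13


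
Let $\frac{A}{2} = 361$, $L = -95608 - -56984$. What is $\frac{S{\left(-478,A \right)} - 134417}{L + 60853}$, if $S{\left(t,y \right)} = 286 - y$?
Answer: $- \frac{134853}{22229} \approx -6.0665$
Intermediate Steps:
$L = -38624$ ($L = -95608 + 56984 = -38624$)
$A = 722$ ($A = 2 \cdot 361 = 722$)
$\frac{S{\left(-478,A \right)} - 134417}{L + 60853} = \frac{\left(286 - 722\right) - 134417}{-38624 + 60853} = \frac{\left(286 - 722\right) - 134417}{22229} = \left(-436 - 134417\right) \frac{1}{22229} = \left(-134853\right) \frac{1}{22229} = - \frac{134853}{22229}$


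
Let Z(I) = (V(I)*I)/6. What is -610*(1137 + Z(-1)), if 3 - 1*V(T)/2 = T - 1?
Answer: -2077660/3 ≈ -6.9255e+5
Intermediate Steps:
V(T) = 8 - 2*T (V(T) = 6 - 2*(T - 1) = 6 - 2*(-1 + T) = 6 + (2 - 2*T) = 8 - 2*T)
Z(I) = I*(8 - 2*I)/6 (Z(I) = ((8 - 2*I)*I)/6 = (I*(8 - 2*I))*(1/6) = I*(8 - 2*I)/6)
-610*(1137 + Z(-1)) = -610*(1137 + (1/3)*(-1)*(4 - 1*(-1))) = -610*(1137 + (1/3)*(-1)*(4 + 1)) = -610*(1137 + (1/3)*(-1)*5) = -610*(1137 - 5/3) = -610*3406/3 = -2077660/3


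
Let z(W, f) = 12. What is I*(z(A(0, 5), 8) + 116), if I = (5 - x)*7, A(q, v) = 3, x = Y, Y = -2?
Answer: 6272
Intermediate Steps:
x = -2
I = 49 (I = (5 - 1*(-2))*7 = (5 + 2)*7 = 7*7 = 49)
I*(z(A(0, 5), 8) + 116) = 49*(12 + 116) = 49*128 = 6272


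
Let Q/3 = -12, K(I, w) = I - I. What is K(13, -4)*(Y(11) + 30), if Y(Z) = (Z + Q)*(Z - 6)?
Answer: 0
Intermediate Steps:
K(I, w) = 0
Q = -36 (Q = 3*(-12) = -36)
Y(Z) = (-36 + Z)*(-6 + Z) (Y(Z) = (Z - 36)*(Z - 6) = (-36 + Z)*(-6 + Z))
K(13, -4)*(Y(11) + 30) = 0*((216 + 11² - 42*11) + 30) = 0*((216 + 121 - 462) + 30) = 0*(-125 + 30) = 0*(-95) = 0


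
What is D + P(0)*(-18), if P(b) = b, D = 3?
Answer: 3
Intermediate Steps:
D + P(0)*(-18) = 3 + 0*(-18) = 3 + 0 = 3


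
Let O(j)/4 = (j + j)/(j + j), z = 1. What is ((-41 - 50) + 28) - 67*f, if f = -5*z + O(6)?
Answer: 4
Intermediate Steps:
O(j) = 4 (O(j) = 4*((j + j)/(j + j)) = 4*((2*j)/((2*j))) = 4*((2*j)*(1/(2*j))) = 4*1 = 4)
f = -1 (f = -5*1 + 4 = -5 + 4 = -1)
((-41 - 50) + 28) - 67*f = ((-41 - 50) + 28) - 67*(-1) = (-91 + 28) + 67 = -63 + 67 = 4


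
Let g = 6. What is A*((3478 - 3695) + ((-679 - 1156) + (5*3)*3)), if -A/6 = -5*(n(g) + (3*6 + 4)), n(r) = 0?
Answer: -1324620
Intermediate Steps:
A = 660 (A = -(-30)*(0 + (3*6 + 4)) = -(-30)*(0 + (18 + 4)) = -(-30)*(0 + 22) = -(-30)*22 = -6*(-110) = 660)
A*((3478 - 3695) + ((-679 - 1156) + (5*3)*3)) = 660*((3478 - 3695) + ((-679 - 1156) + (5*3)*3)) = 660*(-217 + (-1835 + 15*3)) = 660*(-217 + (-1835 + 45)) = 660*(-217 - 1790) = 660*(-2007) = -1324620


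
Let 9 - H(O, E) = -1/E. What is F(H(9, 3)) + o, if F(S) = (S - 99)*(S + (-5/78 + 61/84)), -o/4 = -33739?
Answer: 439179721/3276 ≈ 1.3406e+5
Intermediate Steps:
o = 134956 (o = -4*(-33739) = 134956)
H(O, E) = 9 + 1/E (H(O, E) = 9 - (-1)/E = 9 + 1/E)
F(S) = (-99 + S)*(241/364 + S) (F(S) = (-99 + S)*(S + (-5*1/78 + 61*(1/84))) = (-99 + S)*(S + (-5/78 + 61/84)) = (-99 + S)*(S + 241/364) = (-99 + S)*(241/364 + S))
F(H(9, 3)) + o = (-23859/364 + (9 + 1/3)**2 - 35795*(9 + 1/3)/364) + 134956 = (-23859/364 + (28/3)**2 - 35795/364*28/3) + 134956 = (-23859/364 + 784/9 - 35795/39) + 134956 = -2936135/3276 + 134956 = 439179721/3276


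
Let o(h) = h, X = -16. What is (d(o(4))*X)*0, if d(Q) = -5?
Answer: 0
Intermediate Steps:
(d(o(4))*X)*0 = -5*(-16)*0 = 80*0 = 0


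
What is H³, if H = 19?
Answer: 6859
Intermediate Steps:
H³ = 19³ = 6859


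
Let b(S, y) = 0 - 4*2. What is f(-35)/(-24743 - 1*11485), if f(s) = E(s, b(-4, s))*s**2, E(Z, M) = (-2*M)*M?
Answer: 39200/9057 ≈ 4.3281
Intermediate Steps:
b(S, y) = -8 (b(S, y) = 0 - 8 = -8)
E(Z, M) = -2*M**2
f(s) = -128*s**2 (f(s) = (-2*(-8)**2)*s**2 = (-2*64)*s**2 = -128*s**2)
f(-35)/(-24743 - 1*11485) = (-128*(-35)**2)/(-24743 - 1*11485) = (-128*1225)/(-24743 - 11485) = -156800/(-36228) = -156800*(-1/36228) = 39200/9057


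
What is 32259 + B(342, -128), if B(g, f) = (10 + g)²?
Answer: 156163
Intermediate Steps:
32259 + B(342, -128) = 32259 + (10 + 342)² = 32259 + 352² = 32259 + 123904 = 156163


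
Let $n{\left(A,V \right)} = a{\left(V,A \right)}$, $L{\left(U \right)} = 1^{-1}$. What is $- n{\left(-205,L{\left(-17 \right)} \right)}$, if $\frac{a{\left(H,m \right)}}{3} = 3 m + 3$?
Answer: $1836$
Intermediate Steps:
$L{\left(U \right)} = 1$
$a{\left(H,m \right)} = 9 + 9 m$ ($a{\left(H,m \right)} = 3 \left(3 m + 3\right) = 3 \left(3 + 3 m\right) = 9 + 9 m$)
$n{\left(A,V \right)} = 9 + 9 A$
$- n{\left(-205,L{\left(-17 \right)} \right)} = - (9 + 9 \left(-205\right)) = - (9 - 1845) = \left(-1\right) \left(-1836\right) = 1836$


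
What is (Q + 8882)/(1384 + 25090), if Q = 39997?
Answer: 48879/26474 ≈ 1.8463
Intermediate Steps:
(Q + 8882)/(1384 + 25090) = (39997 + 8882)/(1384 + 25090) = 48879/26474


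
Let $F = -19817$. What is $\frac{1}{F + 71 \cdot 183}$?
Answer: $- \frac{1}{6824} \approx -0.00014654$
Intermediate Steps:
$\frac{1}{F + 71 \cdot 183} = \frac{1}{-19817 + 71 \cdot 183} = \frac{1}{-19817 + 12993} = \frac{1}{-6824} = - \frac{1}{6824}$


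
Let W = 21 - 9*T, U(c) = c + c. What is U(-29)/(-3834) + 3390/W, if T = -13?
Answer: 1083772/44091 ≈ 24.580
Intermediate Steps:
U(c) = 2*c
W = 138 (W = 21 - 9*(-13) = 21 + 117 = 138)
U(-29)/(-3834) + 3390/W = (2*(-29))/(-3834) + 3390/138 = -58*(-1/3834) + 3390*(1/138) = 29/1917 + 565/23 = 1083772/44091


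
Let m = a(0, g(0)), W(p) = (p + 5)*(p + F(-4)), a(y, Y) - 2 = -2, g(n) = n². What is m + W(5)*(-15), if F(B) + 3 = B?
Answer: 300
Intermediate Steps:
F(B) = -3 + B
a(y, Y) = 0 (a(y, Y) = 2 - 2 = 0)
W(p) = (-7 + p)*(5 + p) (W(p) = (p + 5)*(p + (-3 - 4)) = (5 + p)*(p - 7) = (5 + p)*(-7 + p) = (-7 + p)*(5 + p))
m = 0
m + W(5)*(-15) = 0 + (-35 + 5² - 2*5)*(-15) = 0 + (-35 + 25 - 10)*(-15) = 0 - 20*(-15) = 0 + 300 = 300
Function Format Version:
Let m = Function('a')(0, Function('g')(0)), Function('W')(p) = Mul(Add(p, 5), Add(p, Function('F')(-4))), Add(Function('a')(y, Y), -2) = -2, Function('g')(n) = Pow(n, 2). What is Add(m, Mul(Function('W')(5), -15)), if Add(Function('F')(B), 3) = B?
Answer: 300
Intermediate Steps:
Function('F')(B) = Add(-3, B)
Function('a')(y, Y) = 0 (Function('a')(y, Y) = Add(2, -2) = 0)
Function('W')(p) = Mul(Add(-7, p), Add(5, p)) (Function('W')(p) = Mul(Add(p, 5), Add(p, Add(-3, -4))) = Mul(Add(5, p), Add(p, -7)) = Mul(Add(5, p), Add(-7, p)) = Mul(Add(-7, p), Add(5, p)))
m = 0
Add(m, Mul(Function('W')(5), -15)) = Add(0, Mul(Add(-35, Pow(5, 2), Mul(-2, 5)), -15)) = Add(0, Mul(Add(-35, 25, -10), -15)) = Add(0, Mul(-20, -15)) = Add(0, 300) = 300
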